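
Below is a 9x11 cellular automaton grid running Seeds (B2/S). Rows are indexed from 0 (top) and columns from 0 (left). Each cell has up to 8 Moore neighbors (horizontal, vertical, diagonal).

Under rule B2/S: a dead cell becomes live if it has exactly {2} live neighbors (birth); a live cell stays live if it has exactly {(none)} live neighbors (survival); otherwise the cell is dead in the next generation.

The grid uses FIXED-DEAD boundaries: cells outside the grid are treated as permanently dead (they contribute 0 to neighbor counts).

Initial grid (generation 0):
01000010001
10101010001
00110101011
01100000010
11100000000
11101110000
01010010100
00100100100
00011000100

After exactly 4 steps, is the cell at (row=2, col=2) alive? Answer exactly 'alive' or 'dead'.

Simulating step by step:
Generation 0 (given above): 36 live cells
Generation 1: 18 live cells
10110001010
00000000100
10000000000
00001010000
00001010000
00000000000
00000000010
01000010000
00100101010
Generation 2: 20 live cells
01000000000
10110001010
00000101000
00010001000
00010001000
00000100000
00000000000
00100101011
01000000100
Generation 3: 21 live cells
10010000100
00001000000
01000000000
00100000000
00100000100
00001010000
00001100111
01000010000
00100011001
Generation 4: 18 live cells
00001000000
11110000000
00110000000
00010000000
01000101000
00000000001
00010000000
00111000000
01000100000

Cell (2,2) at generation 4: 1 -> alive

Answer: alive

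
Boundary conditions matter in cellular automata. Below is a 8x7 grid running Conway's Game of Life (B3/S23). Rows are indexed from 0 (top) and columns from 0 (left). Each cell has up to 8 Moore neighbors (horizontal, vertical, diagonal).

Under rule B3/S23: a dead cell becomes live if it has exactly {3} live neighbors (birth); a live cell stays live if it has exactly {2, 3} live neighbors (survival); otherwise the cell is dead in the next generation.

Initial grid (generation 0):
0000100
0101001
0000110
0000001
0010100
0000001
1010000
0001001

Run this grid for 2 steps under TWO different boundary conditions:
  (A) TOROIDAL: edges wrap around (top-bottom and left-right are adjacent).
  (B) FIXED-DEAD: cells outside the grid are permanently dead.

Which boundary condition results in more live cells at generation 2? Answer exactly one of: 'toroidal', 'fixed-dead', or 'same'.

Answer: toroidal

Derivation:
Under TOROIDAL boundary, generation 2:
0010000
1110000
0000011
0001000
0011000
1000001
1010000
1111010
Population = 18

Under FIXED-DEAD boundary, generation 2:
0000000
0000110
0000010
0001001
0011000
0000000
0000000
0000000
Population = 7

Comparison: toroidal=18, fixed-dead=7 -> toroidal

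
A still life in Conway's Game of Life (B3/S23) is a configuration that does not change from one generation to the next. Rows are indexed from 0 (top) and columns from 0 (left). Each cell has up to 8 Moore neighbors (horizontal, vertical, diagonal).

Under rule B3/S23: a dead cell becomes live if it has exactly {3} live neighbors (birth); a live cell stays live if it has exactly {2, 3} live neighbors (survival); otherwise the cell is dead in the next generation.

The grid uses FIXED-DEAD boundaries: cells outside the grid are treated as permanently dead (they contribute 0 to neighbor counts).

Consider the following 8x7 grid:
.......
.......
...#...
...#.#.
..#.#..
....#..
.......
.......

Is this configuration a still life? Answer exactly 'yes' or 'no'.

Compute generation 1 and compare to generation 0 (given above):
Generation 1:
.......
.......
....#..
..##...
....##.
...#...
.......
.......
Cell (2,3) differs: gen0=1 vs gen1=0 -> NOT a still life.

Answer: no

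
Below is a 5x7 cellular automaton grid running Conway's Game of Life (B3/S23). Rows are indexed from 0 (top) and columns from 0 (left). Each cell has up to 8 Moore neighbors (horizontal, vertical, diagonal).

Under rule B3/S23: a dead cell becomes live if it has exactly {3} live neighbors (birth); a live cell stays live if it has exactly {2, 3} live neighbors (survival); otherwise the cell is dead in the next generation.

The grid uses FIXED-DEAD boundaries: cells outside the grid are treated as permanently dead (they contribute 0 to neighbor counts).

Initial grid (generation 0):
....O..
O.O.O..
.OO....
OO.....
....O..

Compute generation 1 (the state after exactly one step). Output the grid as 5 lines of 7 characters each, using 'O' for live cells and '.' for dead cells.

Answer: ...O...
..O....
..OO...
OOO....
.......

Derivation:
Simulating step by step:
Generation 0 (given above): 9 live cells
Generation 1: 7 live cells
(generation 1 grid is the final answer)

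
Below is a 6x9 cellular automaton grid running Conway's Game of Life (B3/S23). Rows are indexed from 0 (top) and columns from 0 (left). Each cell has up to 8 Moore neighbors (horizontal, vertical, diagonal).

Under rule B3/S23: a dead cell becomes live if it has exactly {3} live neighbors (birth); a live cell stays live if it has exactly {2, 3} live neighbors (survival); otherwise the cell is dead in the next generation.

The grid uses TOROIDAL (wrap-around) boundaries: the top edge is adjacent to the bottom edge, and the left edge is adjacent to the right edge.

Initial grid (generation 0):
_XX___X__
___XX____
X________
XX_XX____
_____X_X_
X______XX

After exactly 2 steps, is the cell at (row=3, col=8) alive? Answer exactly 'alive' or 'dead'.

Simulating step by step:
Generation 0 (given above): 15 live cells
Generation 1: 24 live cells
XXXX___XX
_XXX_____
XXX______
XX__X___X
_X__X_XX_
XX_____XX
Generation 2: 11 live cells
___X___X_
_________
________X
___X_X_XX
__X__XX__
___X_____

Cell (3,8) at generation 2: 1 -> alive

Answer: alive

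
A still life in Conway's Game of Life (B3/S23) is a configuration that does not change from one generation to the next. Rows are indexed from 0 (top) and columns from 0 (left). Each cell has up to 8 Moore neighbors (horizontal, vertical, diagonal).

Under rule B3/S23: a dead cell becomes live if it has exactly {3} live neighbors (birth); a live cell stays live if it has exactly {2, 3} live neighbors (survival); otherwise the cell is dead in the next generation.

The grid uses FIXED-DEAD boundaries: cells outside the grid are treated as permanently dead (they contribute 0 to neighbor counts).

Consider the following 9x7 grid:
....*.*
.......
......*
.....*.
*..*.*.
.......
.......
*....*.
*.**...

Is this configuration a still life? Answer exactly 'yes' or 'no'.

Answer: no

Derivation:
Compute generation 1 and compare to generation 0 (given above):
Generation 1:
.......
.....*.
.......
....***
....*..
.......
.......
.*.....
.*.....
Cell (0,4) differs: gen0=1 vs gen1=0 -> NOT a still life.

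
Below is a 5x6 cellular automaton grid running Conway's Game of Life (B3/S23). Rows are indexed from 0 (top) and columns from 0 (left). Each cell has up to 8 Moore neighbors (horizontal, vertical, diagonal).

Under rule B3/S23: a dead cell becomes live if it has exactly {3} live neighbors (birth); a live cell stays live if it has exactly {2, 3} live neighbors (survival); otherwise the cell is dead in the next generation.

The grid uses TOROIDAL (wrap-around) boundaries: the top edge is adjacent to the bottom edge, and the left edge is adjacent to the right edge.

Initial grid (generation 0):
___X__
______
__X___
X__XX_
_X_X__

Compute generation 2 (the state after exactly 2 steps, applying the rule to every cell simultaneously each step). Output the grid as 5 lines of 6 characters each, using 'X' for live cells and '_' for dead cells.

Simulating step by step:
Generation 0 (given above): 7 live cells
Generation 1: 6 live cells
__X___
______
___X__
_X_XX_
___X__
Generation 2: 7 live cells
(generation 2 grid is the final answer)

Answer: ______
______
__XXX_
___XX_
___XX_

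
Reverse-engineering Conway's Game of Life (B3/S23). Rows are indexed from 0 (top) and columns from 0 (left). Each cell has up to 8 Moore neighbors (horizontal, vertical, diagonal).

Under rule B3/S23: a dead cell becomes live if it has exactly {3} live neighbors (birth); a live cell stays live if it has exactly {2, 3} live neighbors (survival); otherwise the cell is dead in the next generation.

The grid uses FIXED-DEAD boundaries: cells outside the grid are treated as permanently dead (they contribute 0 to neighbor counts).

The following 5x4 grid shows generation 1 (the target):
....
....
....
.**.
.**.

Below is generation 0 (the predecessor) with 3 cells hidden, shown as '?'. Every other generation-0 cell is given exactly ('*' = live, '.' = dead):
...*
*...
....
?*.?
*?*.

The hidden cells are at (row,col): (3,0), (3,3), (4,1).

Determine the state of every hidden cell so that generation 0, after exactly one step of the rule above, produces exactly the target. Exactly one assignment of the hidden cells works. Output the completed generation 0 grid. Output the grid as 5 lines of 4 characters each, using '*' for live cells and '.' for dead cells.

Answer: ...*
*...
....
.*.*
*.*.

Derivation:
Hidden generation-0 cells (in order): (3,0), (3,3), (4,1).
A hidden cell only influences target cells in its own 3x3 neighborhood. Try each of the 2^3 = 8 assignments, step the completed generation 0 forward once under B3/S23, and compare with the target:
  (3,0)=. (3,3)=. (4,1)=. -> step gives (3,2)='.' but target has '*' -> reject
  (3,0)=. (3,3)=. (4,1)=* -> step gives (3,0)='*' but target has '.' -> reject
  (3,0)=. (3,3)=* (4,1)=. -> step reproduces the target at every cell -> ACCEPT
  (3,0)=. (3,3)=* (4,1)=* -> step gives (3,0)='*' but target has '.' -> reject
  (3,0)=* (3,3)=. (4,1)=. -> step gives (2,0)='*' but target has '.' -> reject
  (3,0)=* (3,3)=. (4,1)=* -> step gives (2,0)='*' but target has '.' -> reject
  (3,0)=* (3,3)=* (4,1)=. -> step gives (2,0)='*' but target has '.' -> reject
  (3,0)=* (3,3)=* (4,1)=* -> step gives (2,0)='*' but target has '.' -> reject
Unique solution: (3,0)=dead, (3,3)=live, (4,1)=dead.
Check: live-neighbor counts of every cell in the completed generation 0:
1110
0111
2221
2231
1322
Applying B3/S23 to generation 0 with these counts gives:
....
....
....
.**.
.**.
which matches the target exactly.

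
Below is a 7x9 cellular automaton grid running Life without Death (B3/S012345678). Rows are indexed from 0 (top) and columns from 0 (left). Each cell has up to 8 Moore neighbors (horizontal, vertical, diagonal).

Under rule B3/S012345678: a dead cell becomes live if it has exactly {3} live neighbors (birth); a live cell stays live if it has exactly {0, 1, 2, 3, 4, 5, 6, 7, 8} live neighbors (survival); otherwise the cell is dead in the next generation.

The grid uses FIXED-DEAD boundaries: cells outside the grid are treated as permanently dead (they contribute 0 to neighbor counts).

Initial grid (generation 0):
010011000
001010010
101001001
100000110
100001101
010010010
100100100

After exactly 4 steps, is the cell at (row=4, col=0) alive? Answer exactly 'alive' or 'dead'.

Answer: alive

Derivation:
Simulating step by step:
Generation 0 (given above): 23 live cells
Generation 1: 29 live cells
010111000
001010110
101101001
100000111
110001101
110010010
100100100
Generation 2: 36 live cells
011111100
001010110
101111001
101010111
110001101
111010010
110100100
Generation 3: 39 live cells
011111110
001010110
101111001
101010111
110011101
111110010
110100100
Generation 4: 41 live cells
011111110
001010111
101111001
101010111
110011101
111110010
110110100

Cell (4,0) at generation 4: 1 -> alive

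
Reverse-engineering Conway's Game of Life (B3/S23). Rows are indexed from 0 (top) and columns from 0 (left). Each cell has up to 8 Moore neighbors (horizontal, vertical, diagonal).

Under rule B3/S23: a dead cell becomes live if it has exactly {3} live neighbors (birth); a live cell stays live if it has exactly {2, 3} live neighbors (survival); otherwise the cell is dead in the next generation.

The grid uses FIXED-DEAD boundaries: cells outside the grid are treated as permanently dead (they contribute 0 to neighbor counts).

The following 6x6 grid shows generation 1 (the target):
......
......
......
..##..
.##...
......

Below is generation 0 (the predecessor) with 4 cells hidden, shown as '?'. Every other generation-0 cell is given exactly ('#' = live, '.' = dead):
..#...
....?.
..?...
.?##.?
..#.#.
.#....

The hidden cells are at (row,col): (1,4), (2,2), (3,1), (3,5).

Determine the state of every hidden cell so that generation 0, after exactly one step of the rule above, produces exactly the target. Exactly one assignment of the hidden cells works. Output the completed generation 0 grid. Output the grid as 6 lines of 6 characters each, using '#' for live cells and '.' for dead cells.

Answer: ..#...
......
......
..##..
..#.#.
.#....

Derivation:
Hidden generation-0 cells (in order): (1,4), (2,2), (3,1), (3,5).
A hidden cell only influences target cells in its own 3x3 neighborhood. Try each of the 2^4 = 16 assignments, step the completed generation 0 forward once under B3/S23, and compare with the target:
  (1,4)=. (2,2)=. (3,1)=. (3,5)=. -> step reproduces the target at every cell -> ACCEPT
  (1,4)=. (2,2)=. (3,1)=. (3,5)=# -> step gives (3,4)='#' but target has '.' -> reject
  (1,4)=. (2,2)=. (3,1)=# (3,5)=. -> step gives (2,2)='#' but target has '.' -> reject
  (1,4)=. (2,2)=. (3,1)=# (3,5)=# -> step gives (2,2)='#' but target has '.' -> reject
  (1,4)=. (2,2)=# (3,1)=. (3,5)=. -> step gives (2,2)='#' but target has '.' -> reject
  (1,4)=. (2,2)=# (3,1)=. (3,5)=# -> step gives (2,2)='#' but target has '.' -> reject
  (1,4)=. (2,2)=# (3,1)=# (3,5)=. -> step gives (2,1)='#' but target has '.' -> reject
  (1,4)=. (2,2)=# (3,1)=# (3,5)=# -> step gives (2,1)='#' but target has '.' -> reject
  (1,4)=# (2,2)=. (3,1)=. (3,5)=. -> step gives (2,3)='#' but target has '.' -> reject
  (1,4)=# (2,2)=. (3,1)=. (3,5)=# -> step gives (2,3)='#' but target has '.' -> reject
  (1,4)=# (2,2)=. (3,1)=# (3,5)=. -> step gives (2,2)='#' but target has '.' -> reject
  (1,4)=# (2,2)=. (3,1)=# (3,5)=# -> step gives (2,2)='#' but target has '.' -> reject
  (1,4)=# (2,2)=# (3,1)=. (3,5)=. -> step gives (1,3)='#' but target has '.' -> reject
  (1,4)=# (2,2)=# (3,1)=. (3,5)=# -> step gives (1,3)='#' but target has '.' -> reject
  (1,4)=# (2,2)=# (3,1)=# (3,5)=. -> step gives (1,3)='#' but target has '.' -> reject
  (1,4)=# (2,2)=# (3,1)=# (3,5)=# -> step gives (1,3)='#' but target has '.' -> reject
Unique solution: (1,4)=dead, (2,2)=dead, (3,1)=dead, (3,5)=dead.
Check: live-neighbor counts of every cell in the completed generation 0:
010100
011100
012210
022321
133411
112211
Applying B3/S23 to generation 0 with these counts gives:
......
......
......
..##..
.##...
......
which matches the target exactly.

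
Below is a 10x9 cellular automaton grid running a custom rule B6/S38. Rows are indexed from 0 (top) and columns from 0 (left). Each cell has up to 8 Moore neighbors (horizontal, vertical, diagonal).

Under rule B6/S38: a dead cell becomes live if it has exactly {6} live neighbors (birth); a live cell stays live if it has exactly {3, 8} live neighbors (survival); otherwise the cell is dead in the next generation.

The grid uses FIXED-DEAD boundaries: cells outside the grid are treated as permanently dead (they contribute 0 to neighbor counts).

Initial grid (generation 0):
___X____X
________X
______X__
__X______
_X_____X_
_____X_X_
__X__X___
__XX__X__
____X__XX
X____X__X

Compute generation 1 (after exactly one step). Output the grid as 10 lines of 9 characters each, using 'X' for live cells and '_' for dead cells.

Simulating step by step:
Generation 0 (given above): 20 live cells
Generation 1: 2 live cells
(generation 1 grid is the final answer)

Answer: _________
_________
_________
_________
_________
_________
_________
___X_____
_______X_
_________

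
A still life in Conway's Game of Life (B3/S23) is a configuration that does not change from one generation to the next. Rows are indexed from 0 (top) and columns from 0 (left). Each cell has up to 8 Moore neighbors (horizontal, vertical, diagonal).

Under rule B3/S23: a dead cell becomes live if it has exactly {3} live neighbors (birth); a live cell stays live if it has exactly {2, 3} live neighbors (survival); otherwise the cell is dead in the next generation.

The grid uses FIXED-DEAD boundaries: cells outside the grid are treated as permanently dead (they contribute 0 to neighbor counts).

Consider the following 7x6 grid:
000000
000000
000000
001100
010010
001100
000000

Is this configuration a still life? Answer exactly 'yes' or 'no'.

Answer: yes

Derivation:
Compute generation 1 and compare to generation 0 (given above):
Generation 1:
000000
000000
000000
001100
010010
001100
000000
The grids are IDENTICAL -> still life.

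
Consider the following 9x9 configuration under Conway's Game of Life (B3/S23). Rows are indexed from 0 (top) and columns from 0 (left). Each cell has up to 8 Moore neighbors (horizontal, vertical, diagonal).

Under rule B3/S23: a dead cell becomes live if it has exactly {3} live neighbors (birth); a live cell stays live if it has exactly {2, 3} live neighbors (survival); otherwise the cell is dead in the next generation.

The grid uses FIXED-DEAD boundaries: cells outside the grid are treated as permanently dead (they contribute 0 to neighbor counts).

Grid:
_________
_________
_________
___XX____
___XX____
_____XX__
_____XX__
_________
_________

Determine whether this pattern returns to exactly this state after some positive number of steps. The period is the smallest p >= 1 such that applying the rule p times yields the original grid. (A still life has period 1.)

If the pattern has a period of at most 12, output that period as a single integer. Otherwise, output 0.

Answer: 2

Derivation:
Simulating and comparing each generation to the original:
Gen 0 (original, given above): 8 live cells
Gen 1: 6 live cells, differs from original
Gen 2: 8 live cells, MATCHES original -> period = 2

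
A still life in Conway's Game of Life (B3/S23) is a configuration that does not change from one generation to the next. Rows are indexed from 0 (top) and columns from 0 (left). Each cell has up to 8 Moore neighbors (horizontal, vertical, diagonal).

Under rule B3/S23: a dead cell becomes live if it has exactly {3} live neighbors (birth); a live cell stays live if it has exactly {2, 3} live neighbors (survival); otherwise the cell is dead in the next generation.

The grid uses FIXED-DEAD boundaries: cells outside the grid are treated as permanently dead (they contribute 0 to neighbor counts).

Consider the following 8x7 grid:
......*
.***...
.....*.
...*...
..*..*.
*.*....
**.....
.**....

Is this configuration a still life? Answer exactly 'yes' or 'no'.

Answer: no

Derivation:
Compute generation 1 and compare to generation 0 (given above):
Generation 1:
..*....
..*....
...**..
....*..
.***...
*.*....
*......
***....
Cell (0,2) differs: gen0=0 vs gen1=1 -> NOT a still life.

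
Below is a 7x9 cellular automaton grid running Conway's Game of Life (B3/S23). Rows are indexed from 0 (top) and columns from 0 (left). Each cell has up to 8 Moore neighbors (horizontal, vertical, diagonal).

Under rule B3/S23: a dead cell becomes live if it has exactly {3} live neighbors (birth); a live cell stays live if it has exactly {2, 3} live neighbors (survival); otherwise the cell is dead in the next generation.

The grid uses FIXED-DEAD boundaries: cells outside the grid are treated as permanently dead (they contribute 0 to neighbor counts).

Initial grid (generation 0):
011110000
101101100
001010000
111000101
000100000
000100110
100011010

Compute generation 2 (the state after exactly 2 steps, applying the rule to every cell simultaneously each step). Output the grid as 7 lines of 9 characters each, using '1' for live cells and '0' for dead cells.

Answer: 000011000
000000000
010001100
111101110
010111110
001100010
000011010

Derivation:
Simulating step by step:
Generation 0 (given above): 24 live cells
Generation 1: 20 live cells
010011000
000001000
100010110
011000000
010100100
000101110
000011010
Generation 2: 24 live cells
(generation 2 grid is the final answer)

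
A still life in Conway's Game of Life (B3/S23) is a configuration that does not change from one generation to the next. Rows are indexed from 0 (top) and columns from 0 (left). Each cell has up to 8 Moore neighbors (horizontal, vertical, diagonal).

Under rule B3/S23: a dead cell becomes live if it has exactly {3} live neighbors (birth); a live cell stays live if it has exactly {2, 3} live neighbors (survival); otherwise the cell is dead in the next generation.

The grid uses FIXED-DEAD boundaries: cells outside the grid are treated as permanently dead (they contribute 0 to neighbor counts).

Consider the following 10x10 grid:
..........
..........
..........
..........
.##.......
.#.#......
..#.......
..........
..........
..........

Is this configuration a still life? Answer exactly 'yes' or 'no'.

Compute generation 1 and compare to generation 0 (given above):
Generation 1:
..........
..........
..........
..........
.##.......
.#.#......
..#.......
..........
..........
..........
The grids are IDENTICAL -> still life.

Answer: yes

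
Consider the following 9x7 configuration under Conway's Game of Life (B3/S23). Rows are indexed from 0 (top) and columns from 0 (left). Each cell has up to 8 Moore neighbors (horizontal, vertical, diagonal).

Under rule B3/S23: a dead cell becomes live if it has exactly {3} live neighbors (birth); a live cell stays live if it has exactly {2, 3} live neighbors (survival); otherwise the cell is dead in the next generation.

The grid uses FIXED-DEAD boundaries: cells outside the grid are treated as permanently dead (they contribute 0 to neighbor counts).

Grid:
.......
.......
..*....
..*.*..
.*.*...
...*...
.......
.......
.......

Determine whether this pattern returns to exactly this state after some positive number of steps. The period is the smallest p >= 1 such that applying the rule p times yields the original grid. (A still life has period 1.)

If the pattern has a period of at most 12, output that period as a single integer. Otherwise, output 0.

Answer: 2

Derivation:
Simulating and comparing each generation to the original:
Gen 0 (original, given above): 6 live cells
Gen 1: 6 live cells, differs from original
Gen 2: 6 live cells, MATCHES original -> period = 2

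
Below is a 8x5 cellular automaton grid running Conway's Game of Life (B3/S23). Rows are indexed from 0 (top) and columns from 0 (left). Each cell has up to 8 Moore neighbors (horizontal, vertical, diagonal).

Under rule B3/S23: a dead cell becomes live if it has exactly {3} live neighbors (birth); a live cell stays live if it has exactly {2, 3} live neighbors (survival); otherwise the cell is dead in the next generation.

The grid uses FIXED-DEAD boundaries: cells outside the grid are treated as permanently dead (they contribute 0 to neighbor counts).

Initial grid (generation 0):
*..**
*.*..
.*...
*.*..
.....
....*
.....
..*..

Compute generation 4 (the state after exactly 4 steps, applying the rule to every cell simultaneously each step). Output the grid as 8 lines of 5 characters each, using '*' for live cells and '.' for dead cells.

Answer: ...*.
....*
*...*
.***.
.....
.....
.....
.....

Derivation:
Simulating step by step:
Generation 0 (given above): 10 live cells
Generation 1: 8 live cells
.*.*.
*.**.
*.*..
.*...
.....
.....
.....
.....
Generation 2: 8 live cells
.*.*.
*..*.
*.**.
.*...
.....
.....
.....
.....
Generation 3: 9 live cells
..*..
*..**
*.**.
.**..
.....
.....
.....
.....
Generation 4: 7 live cells
(generation 4 grid is the final answer)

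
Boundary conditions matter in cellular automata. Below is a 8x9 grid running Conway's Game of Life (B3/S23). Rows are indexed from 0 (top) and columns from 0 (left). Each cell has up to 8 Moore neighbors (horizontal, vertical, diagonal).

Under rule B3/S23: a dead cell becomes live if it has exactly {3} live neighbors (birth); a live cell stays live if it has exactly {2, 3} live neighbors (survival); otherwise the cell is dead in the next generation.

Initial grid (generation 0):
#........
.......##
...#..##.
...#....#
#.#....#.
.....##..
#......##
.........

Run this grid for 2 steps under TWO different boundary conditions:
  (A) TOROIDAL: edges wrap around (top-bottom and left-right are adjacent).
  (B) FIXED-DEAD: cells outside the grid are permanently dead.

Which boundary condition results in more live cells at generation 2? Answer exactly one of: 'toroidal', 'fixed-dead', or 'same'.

Under TOROIDAL boundary, generation 2:
#.......#
......#.#
.....##.#
.....##.#
.##..##.#
#....#...
.#....###
#........
Population = 22

Under FIXED-DEAD boundary, generation 2:
.......#.
......##.
.....##.#
.....##..
..#..##.#
.....#..#
......##.
.........
Population = 16

Comparison: toroidal=22, fixed-dead=16 -> toroidal

Answer: toroidal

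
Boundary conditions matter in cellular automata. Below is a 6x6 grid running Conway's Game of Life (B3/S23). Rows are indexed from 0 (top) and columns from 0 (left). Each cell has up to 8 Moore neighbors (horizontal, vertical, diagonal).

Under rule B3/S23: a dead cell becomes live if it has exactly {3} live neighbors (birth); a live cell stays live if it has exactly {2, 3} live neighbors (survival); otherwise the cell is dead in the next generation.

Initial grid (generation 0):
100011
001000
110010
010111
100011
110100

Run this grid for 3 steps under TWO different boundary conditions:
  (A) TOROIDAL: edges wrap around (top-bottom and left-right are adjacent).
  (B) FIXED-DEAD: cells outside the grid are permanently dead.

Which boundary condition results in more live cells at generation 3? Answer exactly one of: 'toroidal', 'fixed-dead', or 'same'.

Answer: fixed-dead

Derivation:
Under TOROIDAL boundary, generation 3:
011011
000010
000111
000100
000101
000001
Population = 12

Under FIXED-DEAD boundary, generation 3:
000010
110001
100101
011101
100110
110000
Population = 16

Comparison: toroidal=12, fixed-dead=16 -> fixed-dead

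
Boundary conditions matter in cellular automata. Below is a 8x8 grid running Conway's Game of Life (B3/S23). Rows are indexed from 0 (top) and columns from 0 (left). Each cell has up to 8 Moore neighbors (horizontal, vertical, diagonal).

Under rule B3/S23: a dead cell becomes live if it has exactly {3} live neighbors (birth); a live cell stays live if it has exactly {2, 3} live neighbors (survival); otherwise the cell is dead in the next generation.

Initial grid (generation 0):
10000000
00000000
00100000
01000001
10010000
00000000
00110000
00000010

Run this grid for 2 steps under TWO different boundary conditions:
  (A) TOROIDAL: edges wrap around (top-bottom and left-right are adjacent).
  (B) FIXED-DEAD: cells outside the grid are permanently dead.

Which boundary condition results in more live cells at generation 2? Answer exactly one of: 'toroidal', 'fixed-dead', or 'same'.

Answer: toroidal

Derivation:
Under TOROIDAL boundary, generation 2:
00000000
00000000
01000000
11000000
10010000
00000000
00000000
00000000
Population = 5

Under FIXED-DEAD boundary, generation 2:
00000000
00000000
00000000
00000000
01010000
00000000
00000000
00000000
Population = 2

Comparison: toroidal=5, fixed-dead=2 -> toroidal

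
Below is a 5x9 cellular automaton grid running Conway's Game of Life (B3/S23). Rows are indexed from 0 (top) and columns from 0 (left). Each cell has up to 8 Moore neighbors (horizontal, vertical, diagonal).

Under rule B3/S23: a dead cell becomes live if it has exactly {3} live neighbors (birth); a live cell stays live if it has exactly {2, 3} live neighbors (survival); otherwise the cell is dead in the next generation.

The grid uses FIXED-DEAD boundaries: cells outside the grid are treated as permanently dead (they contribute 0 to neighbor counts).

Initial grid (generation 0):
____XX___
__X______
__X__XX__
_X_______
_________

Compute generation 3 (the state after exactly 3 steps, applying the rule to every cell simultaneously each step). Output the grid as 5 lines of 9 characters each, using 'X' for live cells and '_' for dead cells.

Answer: _________
__XX_____
__XX_____
_________
_________

Derivation:
Simulating step by step:
Generation 0 (given above): 7 live cells
Generation 1: 5 live cells
_________
___XX_X__
_XX______
_________
_________
Generation 2: 4 live cells
_________
__XX_____
__XX_____
_________
_________
Generation 3: 4 live cells
(generation 3 grid is the final answer)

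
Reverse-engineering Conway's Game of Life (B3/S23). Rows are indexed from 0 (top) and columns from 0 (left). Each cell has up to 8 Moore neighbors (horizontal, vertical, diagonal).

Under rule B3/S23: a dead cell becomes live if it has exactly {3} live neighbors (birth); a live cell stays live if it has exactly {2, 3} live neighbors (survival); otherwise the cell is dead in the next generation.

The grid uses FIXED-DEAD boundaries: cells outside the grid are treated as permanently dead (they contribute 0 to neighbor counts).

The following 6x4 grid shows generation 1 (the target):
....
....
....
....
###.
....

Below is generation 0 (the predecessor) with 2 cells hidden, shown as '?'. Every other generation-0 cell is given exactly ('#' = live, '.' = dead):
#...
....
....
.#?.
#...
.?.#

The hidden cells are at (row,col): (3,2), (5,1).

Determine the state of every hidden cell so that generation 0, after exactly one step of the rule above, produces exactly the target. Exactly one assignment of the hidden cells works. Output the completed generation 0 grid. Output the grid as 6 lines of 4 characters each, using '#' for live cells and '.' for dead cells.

Answer: #...
....
....
.#..
#...
.#.#

Derivation:
Hidden generation-0 cells (in order): (3,2), (5,1).
A hidden cell only influences target cells in its own 3x3 neighborhood. Try each of the 2^2 = 4 assignments, step the completed generation 0 forward once under B3/S23, and compare with the target:
  (3,2)=. (5,1)=. -> step gives (4,0)='.' but target has '#' -> reject
  (3,2)=. (5,1)=# -> step reproduces the target at every cell -> ACCEPT
  (3,2)=# (5,1)=. -> step gives (3,1)='#' but target has '.' -> reject
  (3,2)=# (5,1)=# -> step gives (3,1)='#' but target has '.' -> reject
Unique solution: (3,2)=dead, (5,1)=live.
Check: live-neighbor counts of every cell in the completed generation 0:
0100
1100
1110
2110
2331
2120
Applying B3/S23 to generation 0 with these counts gives:
....
....
....
....
###.
....
which matches the target exactly.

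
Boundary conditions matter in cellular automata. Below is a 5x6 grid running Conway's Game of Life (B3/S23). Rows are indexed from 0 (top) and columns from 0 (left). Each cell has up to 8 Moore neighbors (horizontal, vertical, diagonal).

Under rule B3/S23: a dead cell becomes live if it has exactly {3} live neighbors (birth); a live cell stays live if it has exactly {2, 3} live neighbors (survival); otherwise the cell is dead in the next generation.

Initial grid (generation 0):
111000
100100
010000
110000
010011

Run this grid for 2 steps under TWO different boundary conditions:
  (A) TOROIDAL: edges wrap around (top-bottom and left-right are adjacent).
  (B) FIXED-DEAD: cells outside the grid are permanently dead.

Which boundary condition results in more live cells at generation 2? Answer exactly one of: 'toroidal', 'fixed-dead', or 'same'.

Answer: toroidal

Derivation:
Under TOROIDAL boundary, generation 2:
000111
000000
001000
011000
110001
Population = 9

Under FIXED-DEAD boundary, generation 2:
110000
100000
001000
000000
101000
Population = 6

Comparison: toroidal=9, fixed-dead=6 -> toroidal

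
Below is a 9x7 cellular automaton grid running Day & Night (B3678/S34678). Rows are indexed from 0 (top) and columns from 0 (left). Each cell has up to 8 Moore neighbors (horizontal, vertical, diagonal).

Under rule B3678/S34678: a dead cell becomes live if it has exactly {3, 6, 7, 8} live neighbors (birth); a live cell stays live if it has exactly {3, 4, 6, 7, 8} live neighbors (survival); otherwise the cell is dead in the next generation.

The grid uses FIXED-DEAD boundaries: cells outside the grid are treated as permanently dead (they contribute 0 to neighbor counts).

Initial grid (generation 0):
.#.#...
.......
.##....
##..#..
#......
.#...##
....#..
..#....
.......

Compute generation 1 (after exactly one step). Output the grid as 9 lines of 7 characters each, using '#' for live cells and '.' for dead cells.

Simulating step by step:
Generation 0 (given above): 13 live cells
Generation 1: 9 live cells
(generation 1 grid is the final answer)

Answer: .......
.#.....
##.....
###....
#....#.
.......
.....#.
.......
.......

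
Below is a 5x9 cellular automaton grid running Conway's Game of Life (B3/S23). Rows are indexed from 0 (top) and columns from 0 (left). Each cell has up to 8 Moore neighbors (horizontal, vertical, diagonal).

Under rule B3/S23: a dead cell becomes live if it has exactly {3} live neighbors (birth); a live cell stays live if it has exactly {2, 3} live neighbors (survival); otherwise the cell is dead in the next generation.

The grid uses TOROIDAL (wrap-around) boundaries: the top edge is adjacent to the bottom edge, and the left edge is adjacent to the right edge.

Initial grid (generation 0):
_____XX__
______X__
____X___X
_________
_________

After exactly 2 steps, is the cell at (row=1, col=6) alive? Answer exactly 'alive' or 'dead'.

Answer: alive

Derivation:
Simulating step by step:
Generation 0 (given above): 5 live cells
Generation 1: 4 live cells
_____XX__
______XX_
_________
_________
_________
Generation 2: 6 live cells
_____XXX_
_____XXX_
_________
_________
_________

Cell (1,6) at generation 2: 1 -> alive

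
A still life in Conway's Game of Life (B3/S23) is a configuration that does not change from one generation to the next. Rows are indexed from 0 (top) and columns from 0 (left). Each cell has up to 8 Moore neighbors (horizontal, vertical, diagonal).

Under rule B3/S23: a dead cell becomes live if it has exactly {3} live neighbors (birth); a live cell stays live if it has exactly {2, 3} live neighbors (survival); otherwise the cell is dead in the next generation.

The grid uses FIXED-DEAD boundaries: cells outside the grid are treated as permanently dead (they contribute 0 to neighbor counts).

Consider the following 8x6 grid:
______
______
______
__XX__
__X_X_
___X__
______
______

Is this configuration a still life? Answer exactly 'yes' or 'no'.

Compute generation 1 and compare to generation 0 (given above):
Generation 1:
______
______
______
__XX__
__X_X_
___X__
______
______
The grids are IDENTICAL -> still life.

Answer: yes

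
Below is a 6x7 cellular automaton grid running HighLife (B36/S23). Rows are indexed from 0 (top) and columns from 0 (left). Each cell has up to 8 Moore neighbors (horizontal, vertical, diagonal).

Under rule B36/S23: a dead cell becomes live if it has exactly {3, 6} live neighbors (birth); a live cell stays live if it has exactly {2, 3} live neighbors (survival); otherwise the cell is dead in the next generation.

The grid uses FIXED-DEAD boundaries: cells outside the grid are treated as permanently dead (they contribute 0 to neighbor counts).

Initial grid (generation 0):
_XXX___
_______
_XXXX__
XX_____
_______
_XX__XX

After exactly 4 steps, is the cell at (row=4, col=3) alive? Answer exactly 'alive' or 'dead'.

Answer: alive

Derivation:
Simulating step by step:
Generation 0 (given above): 13 live cells
Generation 1: 12 live cells
__X____
__X_X__
XXXX___
XX_X___
X_X____
_______
Generation 2: 7 live cells
___X___
_______
X___X__
__XX___
X_X____
_______
Generation 3: 6 live cells
_______
_______
___X___
__XX___
_XXX___
_______
Generation 4: 7 live cells
_______
_______
__XX___
_X__X__
_X_X___
__X____

Cell (4,3) at generation 4: 1 -> alive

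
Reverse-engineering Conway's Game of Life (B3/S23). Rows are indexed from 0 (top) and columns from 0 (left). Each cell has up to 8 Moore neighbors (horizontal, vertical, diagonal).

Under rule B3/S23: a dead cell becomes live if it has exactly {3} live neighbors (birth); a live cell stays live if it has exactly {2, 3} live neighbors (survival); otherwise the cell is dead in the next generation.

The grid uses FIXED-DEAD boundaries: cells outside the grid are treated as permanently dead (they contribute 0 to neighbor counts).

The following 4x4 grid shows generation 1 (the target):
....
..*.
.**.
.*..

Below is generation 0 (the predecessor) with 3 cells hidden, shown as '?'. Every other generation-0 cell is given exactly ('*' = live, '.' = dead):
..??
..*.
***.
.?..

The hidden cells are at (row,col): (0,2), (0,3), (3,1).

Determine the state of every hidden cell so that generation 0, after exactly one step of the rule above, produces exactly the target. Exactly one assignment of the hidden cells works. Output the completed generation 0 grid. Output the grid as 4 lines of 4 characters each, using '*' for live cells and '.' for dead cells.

Hidden generation-0 cells (in order): (0,2), (0,3), (3,1).
A hidden cell only influences target cells in its own 3x3 neighborhood. Try each of the 2^3 = 8 assignments, step the completed generation 0 forward once under B3/S23, and compare with the target:
  (0,2)=. (0,3)=. (3,1)=. -> step reproduces the target at every cell -> ACCEPT
  (0,2)=. (0,3)=. (3,1)=* -> step gives (2,0)='*' but target has '.' -> reject
  (0,2)=. (0,3)=* (3,1)=. -> step gives (1,3)='*' but target has '.' -> reject
  (0,2)=. (0,3)=* (3,1)=* -> step gives (1,3)='*' but target has '.' -> reject
  (0,2)=* (0,3)=. (3,1)=. -> step gives (1,3)='*' but target has '.' -> reject
  (0,2)=* (0,3)=. (3,1)=* -> step gives (1,3)='*' but target has '.' -> reject
  (0,2)=* (0,3)=* (3,1)=. -> step gives (0,2)='*' but target has '.' -> reject
  (0,2)=* (0,3)=* (3,1)=* -> step gives (0,2)='*' but target has '.' -> reject
Unique solution: (0,2)=dead, (0,3)=dead, (3,1)=dead.
Check: live-neighbor counts of every cell in the completed generation 0:
0111
2422
1322
2321
Applying B3/S23 to generation 0 with these counts gives:
....
..*.
.**.
.*..
which matches the target exactly.

Answer: ....
..*.
***.
....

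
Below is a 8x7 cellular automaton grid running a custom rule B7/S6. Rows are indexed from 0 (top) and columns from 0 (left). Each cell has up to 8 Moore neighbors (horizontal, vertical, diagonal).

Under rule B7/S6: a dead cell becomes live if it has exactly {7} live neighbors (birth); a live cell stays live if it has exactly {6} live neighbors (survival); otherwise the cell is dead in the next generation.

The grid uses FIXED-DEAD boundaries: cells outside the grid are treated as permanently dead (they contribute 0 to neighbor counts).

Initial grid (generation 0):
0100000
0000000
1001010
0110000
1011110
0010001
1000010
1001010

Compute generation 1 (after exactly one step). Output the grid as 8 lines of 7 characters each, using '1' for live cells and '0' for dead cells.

Simulating step by step:
Generation 0 (given above): 18 live cells
Generation 1: 0 live cells
(generation 1 grid is the final answer)

Answer: 0000000
0000000
0000000
0000000
0000000
0000000
0000000
0000000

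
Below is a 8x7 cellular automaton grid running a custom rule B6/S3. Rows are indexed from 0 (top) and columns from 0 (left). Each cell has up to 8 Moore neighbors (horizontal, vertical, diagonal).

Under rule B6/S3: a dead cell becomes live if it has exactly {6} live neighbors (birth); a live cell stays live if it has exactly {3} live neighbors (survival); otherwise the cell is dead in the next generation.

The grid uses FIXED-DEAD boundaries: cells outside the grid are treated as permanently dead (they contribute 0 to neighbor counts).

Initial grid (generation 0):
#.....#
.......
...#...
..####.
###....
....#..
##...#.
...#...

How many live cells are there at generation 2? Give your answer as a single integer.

Answer: 0

Derivation:
Simulating step by step:
Generation 0 (given above): 15 live cells
Generation 1: 4 live cells
.......
.......
...#...
....#..
.##....
.......
.......
.......
Generation 2: 0 live cells
.......
.......
.......
.......
.......
.......
.......
.......
Population at generation 2: 0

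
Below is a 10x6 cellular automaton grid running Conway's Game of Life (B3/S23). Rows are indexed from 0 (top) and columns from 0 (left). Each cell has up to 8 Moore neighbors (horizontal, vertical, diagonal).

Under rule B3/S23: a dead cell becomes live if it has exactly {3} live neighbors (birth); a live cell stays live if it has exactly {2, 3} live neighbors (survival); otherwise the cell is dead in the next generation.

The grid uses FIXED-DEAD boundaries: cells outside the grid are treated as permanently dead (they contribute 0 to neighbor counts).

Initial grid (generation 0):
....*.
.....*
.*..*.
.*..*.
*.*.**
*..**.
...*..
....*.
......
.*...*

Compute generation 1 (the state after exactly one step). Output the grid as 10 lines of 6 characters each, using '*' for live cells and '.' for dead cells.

Answer: ......
....**
....**
***.*.
*.*..*
.**..*
...*..
......
......
......

Derivation:
Simulating step by step:
Generation 0 (given above): 17 live cells
Generation 1: 15 live cells
(generation 1 grid is the final answer)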